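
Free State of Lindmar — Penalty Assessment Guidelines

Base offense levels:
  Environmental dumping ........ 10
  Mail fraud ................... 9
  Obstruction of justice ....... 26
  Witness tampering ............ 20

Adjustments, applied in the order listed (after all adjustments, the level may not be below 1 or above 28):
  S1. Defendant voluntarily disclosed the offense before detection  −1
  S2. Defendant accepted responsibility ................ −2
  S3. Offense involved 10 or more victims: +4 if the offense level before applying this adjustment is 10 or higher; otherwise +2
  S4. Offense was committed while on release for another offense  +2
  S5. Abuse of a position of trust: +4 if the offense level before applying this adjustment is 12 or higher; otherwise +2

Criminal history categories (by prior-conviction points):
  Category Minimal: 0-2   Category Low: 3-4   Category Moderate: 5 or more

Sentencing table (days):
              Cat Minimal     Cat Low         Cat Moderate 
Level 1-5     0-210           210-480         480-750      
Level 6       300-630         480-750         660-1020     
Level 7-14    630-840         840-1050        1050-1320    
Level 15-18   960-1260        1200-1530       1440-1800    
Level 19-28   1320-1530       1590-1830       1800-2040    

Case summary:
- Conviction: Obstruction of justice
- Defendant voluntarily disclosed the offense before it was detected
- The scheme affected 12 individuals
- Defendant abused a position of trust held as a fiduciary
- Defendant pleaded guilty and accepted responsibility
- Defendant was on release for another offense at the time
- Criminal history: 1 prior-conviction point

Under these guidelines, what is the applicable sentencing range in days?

1320-1530 days

Base offense level for obstruction of justice: 26.
S1 applies: 26 − 1 = 25.
S2 applies: 25 − 2 = 23.
S3 applies (level before this adjustment is 23 ≥ 10, so +4): 23 + 4 = 27.
S4 applies: 27 + 2 = 29.
S5 applies (level before this adjustment is 29 ≥ 12, so +4): 29 + 4 = 33.
Level 33 exceeds the maximum of 28; capped at 28.
Final offense level: 28.
Criminal history: 1 prior point → Category Minimal (0-2).
Level 28 falls in the 19-28 band.
Grid: Level 19-28 × Category Minimal = 1320-1530 days.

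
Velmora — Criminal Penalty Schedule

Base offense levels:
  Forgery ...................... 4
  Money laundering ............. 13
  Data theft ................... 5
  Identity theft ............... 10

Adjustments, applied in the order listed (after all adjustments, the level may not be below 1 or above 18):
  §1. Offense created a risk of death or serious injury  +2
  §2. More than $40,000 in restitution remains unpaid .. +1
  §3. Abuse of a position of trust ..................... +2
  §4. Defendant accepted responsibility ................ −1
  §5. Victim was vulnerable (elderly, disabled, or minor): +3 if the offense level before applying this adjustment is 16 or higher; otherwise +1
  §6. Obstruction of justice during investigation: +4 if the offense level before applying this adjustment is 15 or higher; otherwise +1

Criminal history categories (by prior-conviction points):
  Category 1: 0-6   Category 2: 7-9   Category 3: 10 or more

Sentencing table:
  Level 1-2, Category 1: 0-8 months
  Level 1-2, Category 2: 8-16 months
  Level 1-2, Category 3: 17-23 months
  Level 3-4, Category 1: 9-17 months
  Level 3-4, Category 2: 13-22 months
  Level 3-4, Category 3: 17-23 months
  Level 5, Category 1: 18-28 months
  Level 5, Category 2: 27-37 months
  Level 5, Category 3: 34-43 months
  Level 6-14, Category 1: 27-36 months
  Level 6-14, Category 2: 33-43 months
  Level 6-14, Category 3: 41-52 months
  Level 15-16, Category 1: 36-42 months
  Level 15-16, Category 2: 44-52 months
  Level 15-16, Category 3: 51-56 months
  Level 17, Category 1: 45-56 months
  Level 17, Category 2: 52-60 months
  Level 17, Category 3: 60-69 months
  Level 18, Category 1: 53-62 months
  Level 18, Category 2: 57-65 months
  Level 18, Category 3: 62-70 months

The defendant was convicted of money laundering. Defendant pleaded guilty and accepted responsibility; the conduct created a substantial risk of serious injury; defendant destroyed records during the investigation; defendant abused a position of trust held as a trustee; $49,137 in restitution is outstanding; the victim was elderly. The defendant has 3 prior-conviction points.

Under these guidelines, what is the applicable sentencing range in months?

Base offense level for money laundering: 13.
§1 applies: 13 + 2 = 15.
§2 applies: 15 + 1 = 16.
§3 applies: 16 + 2 = 18.
§4 applies: 18 − 1 = 17.
§5 applies (level before this adjustment is 17 ≥ 16, so +3): 17 + 3 = 20.
§6 applies (level before this adjustment is 20 ≥ 15, so +4): 20 + 4 = 24.
Level 24 exceeds the maximum of 18; capped at 18.
Final offense level: 18.
Criminal history: 3 prior points → Category 1 (0-6).
Level 18 falls in the 18 band.
Grid: Level 18 × Category 1 = 53-62 months.

53-62 months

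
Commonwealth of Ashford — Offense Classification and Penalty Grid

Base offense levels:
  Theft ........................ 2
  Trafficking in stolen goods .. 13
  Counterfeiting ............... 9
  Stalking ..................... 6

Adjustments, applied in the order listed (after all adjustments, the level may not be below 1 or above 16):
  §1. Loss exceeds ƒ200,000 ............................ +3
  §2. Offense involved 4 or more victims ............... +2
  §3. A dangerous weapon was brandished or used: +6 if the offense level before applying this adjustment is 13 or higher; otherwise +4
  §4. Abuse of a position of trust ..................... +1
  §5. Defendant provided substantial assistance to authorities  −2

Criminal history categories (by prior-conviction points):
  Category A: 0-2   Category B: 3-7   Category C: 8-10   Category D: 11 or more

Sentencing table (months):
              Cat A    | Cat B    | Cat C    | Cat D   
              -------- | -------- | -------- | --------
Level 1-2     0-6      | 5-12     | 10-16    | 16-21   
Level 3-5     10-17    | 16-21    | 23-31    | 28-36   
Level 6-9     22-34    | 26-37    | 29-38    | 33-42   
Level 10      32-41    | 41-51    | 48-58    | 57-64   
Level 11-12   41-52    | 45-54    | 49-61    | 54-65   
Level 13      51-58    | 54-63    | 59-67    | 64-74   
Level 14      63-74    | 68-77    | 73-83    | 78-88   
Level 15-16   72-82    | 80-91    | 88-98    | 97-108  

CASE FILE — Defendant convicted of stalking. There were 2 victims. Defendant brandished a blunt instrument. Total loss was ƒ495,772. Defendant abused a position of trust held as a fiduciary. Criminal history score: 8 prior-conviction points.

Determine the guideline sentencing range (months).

Base offense level for stalking: 6.
§1 applies: 6 + 3 = 9.
§2 does not apply.
§3 applies (level before this adjustment is 9 < 13, so +4): 9 + 4 = 13.
§4 applies: 13 + 1 = 14.
§5 does not apply.
Final offense level: 14.
Criminal history: 8 prior points → Category C (8-10).
Level 14 falls in the 14 band.
Grid: Level 14 × Category C = 73-83 months.

73-83 months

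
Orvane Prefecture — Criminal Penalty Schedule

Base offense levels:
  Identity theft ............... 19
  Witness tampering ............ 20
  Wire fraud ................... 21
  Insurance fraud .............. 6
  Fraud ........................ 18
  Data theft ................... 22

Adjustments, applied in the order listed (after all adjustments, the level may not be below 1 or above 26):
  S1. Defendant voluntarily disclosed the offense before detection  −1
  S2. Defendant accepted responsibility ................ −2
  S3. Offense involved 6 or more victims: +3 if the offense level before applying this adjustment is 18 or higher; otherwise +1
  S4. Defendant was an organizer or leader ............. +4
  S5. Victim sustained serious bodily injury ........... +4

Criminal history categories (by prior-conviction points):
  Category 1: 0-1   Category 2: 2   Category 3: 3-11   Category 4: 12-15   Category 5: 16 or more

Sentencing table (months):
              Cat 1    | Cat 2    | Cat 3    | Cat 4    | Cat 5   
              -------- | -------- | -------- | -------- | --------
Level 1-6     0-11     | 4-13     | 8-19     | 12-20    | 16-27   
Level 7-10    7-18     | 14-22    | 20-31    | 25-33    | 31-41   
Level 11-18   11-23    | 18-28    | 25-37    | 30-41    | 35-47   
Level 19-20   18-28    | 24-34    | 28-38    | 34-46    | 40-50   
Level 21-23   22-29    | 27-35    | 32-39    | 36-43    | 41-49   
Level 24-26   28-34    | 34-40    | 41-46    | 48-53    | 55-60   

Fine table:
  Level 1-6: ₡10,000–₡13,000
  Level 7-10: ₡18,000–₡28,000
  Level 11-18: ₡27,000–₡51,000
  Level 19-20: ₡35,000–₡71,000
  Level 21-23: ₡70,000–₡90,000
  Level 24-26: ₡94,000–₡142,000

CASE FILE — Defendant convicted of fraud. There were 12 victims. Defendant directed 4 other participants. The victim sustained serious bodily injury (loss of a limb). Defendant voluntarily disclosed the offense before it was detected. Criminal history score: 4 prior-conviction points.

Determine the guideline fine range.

₡94,000–₡142,000

Base offense level for fraud: 18.
S1 applies: 18 − 1 = 17.
S3 applies (level before this adjustment is 17 < 18, so +1): 17 + 1 = 18.
S4 applies: 18 + 4 = 22.
S5 applies: 22 + 4 = 26.
Final offense level: 26.
Level 26 falls in the 24-26 band.
Fine table: Level 24-26 → ₡94,000–₡142,000.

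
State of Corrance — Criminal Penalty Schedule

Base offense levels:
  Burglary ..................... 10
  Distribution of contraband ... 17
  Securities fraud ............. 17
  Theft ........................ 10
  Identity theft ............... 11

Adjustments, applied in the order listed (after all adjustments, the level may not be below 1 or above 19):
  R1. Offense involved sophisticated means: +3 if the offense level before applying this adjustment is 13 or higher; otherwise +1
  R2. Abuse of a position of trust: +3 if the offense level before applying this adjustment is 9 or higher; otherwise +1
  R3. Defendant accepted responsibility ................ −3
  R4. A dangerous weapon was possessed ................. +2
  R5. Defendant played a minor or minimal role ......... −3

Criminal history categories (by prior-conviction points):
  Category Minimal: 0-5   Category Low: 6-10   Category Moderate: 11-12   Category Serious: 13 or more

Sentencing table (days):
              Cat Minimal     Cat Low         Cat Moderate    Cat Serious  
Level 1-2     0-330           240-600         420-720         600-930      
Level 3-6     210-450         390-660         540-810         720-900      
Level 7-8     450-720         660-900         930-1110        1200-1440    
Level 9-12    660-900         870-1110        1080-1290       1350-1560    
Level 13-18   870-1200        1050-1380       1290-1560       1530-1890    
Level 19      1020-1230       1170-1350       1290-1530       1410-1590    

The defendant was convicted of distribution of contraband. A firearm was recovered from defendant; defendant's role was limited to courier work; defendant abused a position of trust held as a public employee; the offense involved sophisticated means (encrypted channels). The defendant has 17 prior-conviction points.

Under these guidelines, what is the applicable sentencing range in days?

Base offense level for distribution of contraband: 17.
R1 applies (level before this adjustment is 17 ≥ 13, so +3): 17 + 3 = 20.
R2 applies (level before this adjustment is 20 ≥ 9, so +3): 20 + 3 = 23.
R4 applies: 23 + 2 = 25.
R5 applies: 25 − 3 = 22.
Level 22 exceeds the maximum of 19; capped at 19.
Final offense level: 19.
Criminal history: 17 prior points → Category Serious (13+).
Level 19 falls in the 19 band.
Grid: Level 19 × Category Serious = 1410-1590 days.

1410-1590 days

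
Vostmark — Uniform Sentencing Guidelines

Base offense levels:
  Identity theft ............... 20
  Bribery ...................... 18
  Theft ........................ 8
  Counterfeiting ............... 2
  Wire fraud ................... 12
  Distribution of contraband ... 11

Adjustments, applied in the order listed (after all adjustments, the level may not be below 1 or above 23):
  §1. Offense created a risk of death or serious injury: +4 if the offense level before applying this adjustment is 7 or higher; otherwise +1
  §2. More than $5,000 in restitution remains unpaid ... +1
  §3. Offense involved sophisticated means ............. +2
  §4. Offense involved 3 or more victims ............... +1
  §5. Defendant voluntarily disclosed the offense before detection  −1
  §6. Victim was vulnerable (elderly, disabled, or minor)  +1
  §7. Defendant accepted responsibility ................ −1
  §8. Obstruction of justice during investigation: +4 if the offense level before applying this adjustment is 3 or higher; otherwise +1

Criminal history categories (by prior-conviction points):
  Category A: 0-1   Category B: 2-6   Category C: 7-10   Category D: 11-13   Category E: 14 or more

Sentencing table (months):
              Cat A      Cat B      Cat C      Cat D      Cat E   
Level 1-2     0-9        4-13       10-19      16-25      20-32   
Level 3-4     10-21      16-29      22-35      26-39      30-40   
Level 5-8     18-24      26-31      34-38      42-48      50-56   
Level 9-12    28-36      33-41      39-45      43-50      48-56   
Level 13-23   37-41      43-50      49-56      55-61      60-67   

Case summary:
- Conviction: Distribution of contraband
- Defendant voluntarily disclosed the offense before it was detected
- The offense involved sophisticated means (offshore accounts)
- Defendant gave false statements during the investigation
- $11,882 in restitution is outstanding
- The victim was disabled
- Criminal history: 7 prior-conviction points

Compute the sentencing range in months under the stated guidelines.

49-56 months

Base offense level for distribution of contraband: 11.
§2 applies: 11 + 1 = 12.
§3 applies: 12 + 2 = 14.
§4 does not apply.
§5 applies: 14 − 1 = 13.
§6 applies: 13 + 1 = 14.
§7 does not apply.
§8 applies (level before this adjustment is 14 ≥ 3, so +4): 14 + 4 = 18.
Final offense level: 18.
Criminal history: 7 prior points → Category C (7-10).
Level 18 falls in the 13-23 band.
Grid: Level 13-23 × Category C = 49-56 months.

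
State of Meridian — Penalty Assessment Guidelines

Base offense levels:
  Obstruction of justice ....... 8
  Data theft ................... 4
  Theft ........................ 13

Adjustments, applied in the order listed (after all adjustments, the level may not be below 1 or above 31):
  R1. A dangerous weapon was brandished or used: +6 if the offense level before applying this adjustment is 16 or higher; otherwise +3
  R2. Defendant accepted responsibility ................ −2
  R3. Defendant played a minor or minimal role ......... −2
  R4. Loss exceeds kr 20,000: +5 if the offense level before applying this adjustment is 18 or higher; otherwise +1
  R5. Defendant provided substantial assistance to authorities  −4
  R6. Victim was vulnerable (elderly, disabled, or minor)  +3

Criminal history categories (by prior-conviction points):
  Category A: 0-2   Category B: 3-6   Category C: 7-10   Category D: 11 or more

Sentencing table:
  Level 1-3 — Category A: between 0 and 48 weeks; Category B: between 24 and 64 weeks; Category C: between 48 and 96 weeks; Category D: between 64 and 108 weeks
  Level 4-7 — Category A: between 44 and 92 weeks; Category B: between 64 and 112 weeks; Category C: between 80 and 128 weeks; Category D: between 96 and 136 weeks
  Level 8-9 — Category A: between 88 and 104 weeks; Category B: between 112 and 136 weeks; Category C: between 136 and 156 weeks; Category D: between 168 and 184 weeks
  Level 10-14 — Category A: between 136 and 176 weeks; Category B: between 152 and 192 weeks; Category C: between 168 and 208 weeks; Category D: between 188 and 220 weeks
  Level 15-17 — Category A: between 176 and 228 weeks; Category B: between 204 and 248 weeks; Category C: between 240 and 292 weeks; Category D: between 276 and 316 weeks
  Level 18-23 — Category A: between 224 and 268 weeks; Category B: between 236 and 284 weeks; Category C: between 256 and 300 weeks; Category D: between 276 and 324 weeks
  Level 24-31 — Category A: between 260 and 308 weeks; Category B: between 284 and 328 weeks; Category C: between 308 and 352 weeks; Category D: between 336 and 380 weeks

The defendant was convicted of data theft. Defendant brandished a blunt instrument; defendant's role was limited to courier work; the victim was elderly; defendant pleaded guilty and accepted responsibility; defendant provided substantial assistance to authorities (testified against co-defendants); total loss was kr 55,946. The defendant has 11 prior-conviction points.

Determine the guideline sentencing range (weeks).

Base offense level for data theft: 4.
R1 applies (level before this adjustment is 4 < 16, so +3): 4 + 3 = 7.
R2 applies: 7 − 2 = 5.
R3 applies: 5 − 2 = 3.
R4 applies (level before this adjustment is 3 < 18, so +1): 3 + 1 = 4.
R5 applies: 4 − 4 = 0.
R6 applies: 0 + 3 = 3.
Final offense level: 3.
Criminal history: 11 prior points → Category D (11+).
Level 3 falls in the 1-3 band.
Grid: Level 1-3 × Category D = 64-108 weeks.

64-108 weeks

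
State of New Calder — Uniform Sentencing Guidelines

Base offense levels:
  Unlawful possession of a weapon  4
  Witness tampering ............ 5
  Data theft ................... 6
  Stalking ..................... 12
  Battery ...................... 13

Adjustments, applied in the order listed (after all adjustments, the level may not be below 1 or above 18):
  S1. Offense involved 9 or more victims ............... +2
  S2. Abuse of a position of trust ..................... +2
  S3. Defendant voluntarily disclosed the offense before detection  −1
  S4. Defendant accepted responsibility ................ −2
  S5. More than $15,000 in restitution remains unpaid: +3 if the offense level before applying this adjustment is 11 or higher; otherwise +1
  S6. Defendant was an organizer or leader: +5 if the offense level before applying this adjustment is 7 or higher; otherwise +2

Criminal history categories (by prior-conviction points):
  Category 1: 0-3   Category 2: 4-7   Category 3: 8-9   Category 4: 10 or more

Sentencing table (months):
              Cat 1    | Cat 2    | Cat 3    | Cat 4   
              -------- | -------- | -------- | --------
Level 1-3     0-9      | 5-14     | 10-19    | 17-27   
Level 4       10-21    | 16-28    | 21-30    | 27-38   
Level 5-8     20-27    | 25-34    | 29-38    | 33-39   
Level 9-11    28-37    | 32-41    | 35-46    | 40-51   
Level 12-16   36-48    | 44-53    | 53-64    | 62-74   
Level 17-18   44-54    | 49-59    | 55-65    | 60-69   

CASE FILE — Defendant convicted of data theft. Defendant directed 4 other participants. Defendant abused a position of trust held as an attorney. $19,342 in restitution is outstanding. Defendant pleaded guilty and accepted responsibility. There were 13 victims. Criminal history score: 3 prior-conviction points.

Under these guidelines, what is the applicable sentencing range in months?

Base offense level for data theft: 6.
S1 applies: 6 + 2 = 8.
S2 applies: 8 + 2 = 10.
S3 does not apply.
S4 applies: 10 − 2 = 8.
S5 applies (level before this adjustment is 8 < 11, so +1): 8 + 1 = 9.
S6 applies (level before this adjustment is 9 ≥ 7, so +5): 9 + 5 = 14.
Final offense level: 14.
Criminal history: 3 prior points → Category 1 (0-3).
Level 14 falls in the 12-16 band.
Grid: Level 12-16 × Category 1 = 36-48 months.

36-48 months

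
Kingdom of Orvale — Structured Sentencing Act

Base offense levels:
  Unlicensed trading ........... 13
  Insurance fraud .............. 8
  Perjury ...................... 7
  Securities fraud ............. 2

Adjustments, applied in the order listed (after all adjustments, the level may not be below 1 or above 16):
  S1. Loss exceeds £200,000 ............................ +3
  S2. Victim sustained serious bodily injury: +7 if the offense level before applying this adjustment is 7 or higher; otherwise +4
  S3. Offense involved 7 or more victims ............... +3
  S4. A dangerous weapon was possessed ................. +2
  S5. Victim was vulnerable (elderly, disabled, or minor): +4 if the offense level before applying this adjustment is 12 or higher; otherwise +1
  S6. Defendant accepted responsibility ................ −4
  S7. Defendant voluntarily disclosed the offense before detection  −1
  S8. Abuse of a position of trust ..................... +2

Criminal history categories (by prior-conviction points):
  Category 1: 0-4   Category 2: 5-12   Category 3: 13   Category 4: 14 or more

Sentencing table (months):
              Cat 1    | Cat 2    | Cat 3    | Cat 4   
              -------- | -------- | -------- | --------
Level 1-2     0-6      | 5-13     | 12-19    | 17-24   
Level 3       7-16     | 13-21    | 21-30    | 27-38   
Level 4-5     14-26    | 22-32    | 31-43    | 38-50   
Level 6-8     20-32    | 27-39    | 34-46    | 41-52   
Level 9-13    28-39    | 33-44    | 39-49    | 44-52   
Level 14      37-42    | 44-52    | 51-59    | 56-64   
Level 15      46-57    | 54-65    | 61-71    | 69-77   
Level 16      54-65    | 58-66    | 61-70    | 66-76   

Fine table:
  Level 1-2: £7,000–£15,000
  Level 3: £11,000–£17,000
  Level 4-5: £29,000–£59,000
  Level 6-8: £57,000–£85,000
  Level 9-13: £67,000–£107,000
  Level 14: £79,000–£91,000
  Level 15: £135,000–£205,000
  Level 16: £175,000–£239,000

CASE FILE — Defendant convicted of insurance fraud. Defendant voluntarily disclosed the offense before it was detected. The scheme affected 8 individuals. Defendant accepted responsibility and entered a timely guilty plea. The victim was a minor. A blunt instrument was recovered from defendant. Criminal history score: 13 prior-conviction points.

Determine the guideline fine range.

Base offense level for insurance fraud: 8.
S1 does not apply.
S2 does not apply.
S3 applies: 8 + 3 = 11.
S4 applies: 11 + 2 = 13.
S5 applies (level before this adjustment is 13 ≥ 12, so +4): 13 + 4 = 17.
S6 applies: 17 − 4 = 13.
S7 applies: 13 − 1 = 12.
S8 does not apply.
Final offense level: 12.
Level 12 falls in the 9-13 band.
Fine table: Level 9-13 → £67,000–£107,000.

£67,000–£107,000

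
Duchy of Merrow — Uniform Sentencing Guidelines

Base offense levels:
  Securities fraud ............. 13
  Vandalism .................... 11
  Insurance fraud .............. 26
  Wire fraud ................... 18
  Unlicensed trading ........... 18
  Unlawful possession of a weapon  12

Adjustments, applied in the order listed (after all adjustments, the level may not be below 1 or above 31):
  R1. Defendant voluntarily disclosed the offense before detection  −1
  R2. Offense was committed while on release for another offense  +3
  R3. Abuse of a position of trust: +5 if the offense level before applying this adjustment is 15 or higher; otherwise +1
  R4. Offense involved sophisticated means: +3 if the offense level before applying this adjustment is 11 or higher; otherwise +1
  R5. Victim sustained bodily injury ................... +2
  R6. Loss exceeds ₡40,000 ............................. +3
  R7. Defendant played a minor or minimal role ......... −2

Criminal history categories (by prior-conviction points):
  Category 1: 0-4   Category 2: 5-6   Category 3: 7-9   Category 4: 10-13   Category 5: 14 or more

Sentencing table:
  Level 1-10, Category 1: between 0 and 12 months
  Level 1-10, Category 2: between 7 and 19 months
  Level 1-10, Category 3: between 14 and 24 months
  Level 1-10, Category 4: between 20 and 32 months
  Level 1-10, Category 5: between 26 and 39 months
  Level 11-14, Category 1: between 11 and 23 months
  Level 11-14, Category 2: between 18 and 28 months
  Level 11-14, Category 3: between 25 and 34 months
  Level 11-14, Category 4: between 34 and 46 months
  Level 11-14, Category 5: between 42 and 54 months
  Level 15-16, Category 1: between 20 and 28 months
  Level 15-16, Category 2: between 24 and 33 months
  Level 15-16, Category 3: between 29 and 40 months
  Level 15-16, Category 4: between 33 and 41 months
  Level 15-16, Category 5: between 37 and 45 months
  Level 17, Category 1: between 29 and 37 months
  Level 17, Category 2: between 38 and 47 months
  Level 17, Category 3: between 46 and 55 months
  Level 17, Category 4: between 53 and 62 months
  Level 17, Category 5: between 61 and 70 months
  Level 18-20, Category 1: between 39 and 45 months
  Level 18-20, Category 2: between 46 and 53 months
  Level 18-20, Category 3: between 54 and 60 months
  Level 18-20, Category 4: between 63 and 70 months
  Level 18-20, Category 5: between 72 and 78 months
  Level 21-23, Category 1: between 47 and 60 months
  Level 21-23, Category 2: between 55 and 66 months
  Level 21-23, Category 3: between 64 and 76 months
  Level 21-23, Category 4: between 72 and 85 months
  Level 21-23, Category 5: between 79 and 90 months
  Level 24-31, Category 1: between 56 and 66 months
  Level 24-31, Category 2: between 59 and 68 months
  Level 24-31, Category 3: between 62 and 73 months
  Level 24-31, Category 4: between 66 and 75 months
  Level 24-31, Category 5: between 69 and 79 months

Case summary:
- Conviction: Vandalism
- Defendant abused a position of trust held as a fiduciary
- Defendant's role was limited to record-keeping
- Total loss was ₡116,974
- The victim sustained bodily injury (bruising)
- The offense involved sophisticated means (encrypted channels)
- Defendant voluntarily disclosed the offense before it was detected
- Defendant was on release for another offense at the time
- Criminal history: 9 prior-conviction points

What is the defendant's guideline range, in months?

54-60 months

Base offense level for vandalism: 11.
R1 applies: 11 − 1 = 10.
R2 applies: 10 + 3 = 13.
R3 applies (level before this adjustment is 13 < 15, so +1): 13 + 1 = 14.
R4 applies (level before this adjustment is 14 ≥ 11, so +3): 14 + 3 = 17.
R5 applies: 17 + 2 = 19.
R6 applies: 19 + 3 = 22.
R7 applies: 22 − 2 = 20.
Final offense level: 20.
Criminal history: 9 prior points → Category 3 (7-9).
Level 20 falls in the 18-20 band.
Grid: Level 18-20 × Category 3 = 54-60 months.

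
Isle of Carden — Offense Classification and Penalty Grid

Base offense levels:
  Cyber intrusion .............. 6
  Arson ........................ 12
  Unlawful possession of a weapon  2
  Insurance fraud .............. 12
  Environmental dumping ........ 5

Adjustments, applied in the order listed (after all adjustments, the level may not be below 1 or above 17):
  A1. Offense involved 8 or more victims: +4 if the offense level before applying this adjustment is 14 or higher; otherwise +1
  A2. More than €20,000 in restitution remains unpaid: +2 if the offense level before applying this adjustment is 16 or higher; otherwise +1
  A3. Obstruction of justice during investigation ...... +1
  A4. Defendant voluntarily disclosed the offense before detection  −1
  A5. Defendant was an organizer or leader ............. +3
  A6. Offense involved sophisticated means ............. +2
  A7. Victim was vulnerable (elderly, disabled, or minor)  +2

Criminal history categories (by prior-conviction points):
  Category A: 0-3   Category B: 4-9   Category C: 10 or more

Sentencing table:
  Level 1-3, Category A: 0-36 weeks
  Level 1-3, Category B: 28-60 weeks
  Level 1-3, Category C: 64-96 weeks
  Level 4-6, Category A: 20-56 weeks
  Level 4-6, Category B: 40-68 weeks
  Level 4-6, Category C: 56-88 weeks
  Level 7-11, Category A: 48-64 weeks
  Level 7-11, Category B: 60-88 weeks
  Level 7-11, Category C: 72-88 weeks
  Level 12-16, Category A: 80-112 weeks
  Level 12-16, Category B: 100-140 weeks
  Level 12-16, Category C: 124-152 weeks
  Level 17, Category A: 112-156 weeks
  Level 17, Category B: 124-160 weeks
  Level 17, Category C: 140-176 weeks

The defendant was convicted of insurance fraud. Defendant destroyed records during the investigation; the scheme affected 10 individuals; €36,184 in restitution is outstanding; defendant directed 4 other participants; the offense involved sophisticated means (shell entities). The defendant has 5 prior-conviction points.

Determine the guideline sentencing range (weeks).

Base offense level for insurance fraud: 12.
A1 applies (level before this adjustment is 12 < 14, so +1): 12 + 1 = 13.
A2 applies (level before this adjustment is 13 < 16, so +1): 13 + 1 = 14.
A3 applies: 14 + 1 = 15.
A4 does not apply.
A5 applies: 15 + 3 = 18.
A6 applies: 18 + 2 = 20.
Level 20 exceeds the maximum of 17; capped at 17.
Final offense level: 17.
Criminal history: 5 prior points → Category B (4-9).
Level 17 falls in the 17 band.
Grid: Level 17 × Category B = 124-160 weeks.

124-160 weeks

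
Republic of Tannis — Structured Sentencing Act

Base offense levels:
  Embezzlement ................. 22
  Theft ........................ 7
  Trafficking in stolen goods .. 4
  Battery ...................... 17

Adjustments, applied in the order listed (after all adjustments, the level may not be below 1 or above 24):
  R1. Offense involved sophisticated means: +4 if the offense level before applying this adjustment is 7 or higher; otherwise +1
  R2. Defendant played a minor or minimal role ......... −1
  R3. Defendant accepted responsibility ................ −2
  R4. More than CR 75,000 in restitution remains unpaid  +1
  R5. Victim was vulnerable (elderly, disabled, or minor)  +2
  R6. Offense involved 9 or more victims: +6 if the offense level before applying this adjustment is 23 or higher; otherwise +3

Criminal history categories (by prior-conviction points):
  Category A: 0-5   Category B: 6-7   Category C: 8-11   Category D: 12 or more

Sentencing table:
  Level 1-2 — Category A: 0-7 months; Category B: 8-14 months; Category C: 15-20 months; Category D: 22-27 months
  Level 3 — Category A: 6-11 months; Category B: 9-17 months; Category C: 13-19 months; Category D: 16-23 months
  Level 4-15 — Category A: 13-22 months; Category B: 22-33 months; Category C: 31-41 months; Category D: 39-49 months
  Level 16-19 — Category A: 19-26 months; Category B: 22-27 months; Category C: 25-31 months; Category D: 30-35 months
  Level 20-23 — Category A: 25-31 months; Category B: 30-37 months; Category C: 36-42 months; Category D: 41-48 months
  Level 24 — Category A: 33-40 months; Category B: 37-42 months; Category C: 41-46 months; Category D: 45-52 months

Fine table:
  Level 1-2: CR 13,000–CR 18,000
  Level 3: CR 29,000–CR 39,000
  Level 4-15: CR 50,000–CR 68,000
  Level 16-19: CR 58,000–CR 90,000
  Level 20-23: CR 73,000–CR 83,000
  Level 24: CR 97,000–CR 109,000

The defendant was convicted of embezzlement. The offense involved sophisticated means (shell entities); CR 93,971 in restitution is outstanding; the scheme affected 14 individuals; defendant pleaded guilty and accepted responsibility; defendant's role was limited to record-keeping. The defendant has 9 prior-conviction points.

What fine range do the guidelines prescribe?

Base offense level for embezzlement: 22.
R1 applies (level before this adjustment is 22 ≥ 7, so +4): 22 + 4 = 26.
R2 applies: 26 − 1 = 25.
R3 applies: 25 − 2 = 23.
R4 applies: 23 + 1 = 24.
R6 applies (level before this adjustment is 24 ≥ 23, so +6): 24 + 6 = 30.
Level 30 exceeds the maximum of 24; capped at 24.
Final offense level: 24.
Level 24 falls in the 24 band.
Fine table: Level 24 → CR 97,000–CR 109,000.

CR 97,000–CR 109,000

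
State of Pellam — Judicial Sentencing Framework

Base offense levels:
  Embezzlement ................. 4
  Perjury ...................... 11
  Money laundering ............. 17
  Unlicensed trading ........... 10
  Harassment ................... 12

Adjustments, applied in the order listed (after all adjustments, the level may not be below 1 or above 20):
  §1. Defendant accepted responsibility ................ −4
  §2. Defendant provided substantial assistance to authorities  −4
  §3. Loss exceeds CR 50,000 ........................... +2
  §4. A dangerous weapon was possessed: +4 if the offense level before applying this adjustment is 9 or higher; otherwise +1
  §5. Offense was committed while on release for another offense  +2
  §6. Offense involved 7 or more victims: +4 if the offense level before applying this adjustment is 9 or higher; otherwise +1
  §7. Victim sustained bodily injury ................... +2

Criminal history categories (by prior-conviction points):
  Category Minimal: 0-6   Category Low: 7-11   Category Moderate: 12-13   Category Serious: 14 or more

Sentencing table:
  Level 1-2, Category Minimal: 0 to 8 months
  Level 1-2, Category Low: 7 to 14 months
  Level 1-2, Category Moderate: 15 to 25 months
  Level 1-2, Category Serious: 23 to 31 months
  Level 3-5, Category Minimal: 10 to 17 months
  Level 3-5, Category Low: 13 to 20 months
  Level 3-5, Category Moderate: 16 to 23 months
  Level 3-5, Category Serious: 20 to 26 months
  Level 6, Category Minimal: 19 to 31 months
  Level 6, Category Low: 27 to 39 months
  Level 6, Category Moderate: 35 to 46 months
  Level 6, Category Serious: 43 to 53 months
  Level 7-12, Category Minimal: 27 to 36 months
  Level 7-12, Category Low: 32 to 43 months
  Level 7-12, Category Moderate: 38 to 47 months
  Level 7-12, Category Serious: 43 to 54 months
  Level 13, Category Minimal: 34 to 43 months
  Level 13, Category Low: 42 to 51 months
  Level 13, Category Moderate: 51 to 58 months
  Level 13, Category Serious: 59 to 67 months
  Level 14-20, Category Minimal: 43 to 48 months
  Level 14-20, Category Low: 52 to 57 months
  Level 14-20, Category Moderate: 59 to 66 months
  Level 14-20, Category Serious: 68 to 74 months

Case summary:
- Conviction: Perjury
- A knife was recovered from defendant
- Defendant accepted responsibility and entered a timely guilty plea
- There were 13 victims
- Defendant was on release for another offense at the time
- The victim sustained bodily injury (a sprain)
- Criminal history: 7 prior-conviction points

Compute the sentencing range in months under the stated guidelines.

Base offense level for perjury: 11.
§1 applies: 11 − 4 = 7.
§4 applies (level before this adjustment is 7 < 9, so +1): 7 + 1 = 8.
§5 applies: 8 + 2 = 10.
§6 applies (level before this adjustment is 10 ≥ 9, so +4): 10 + 4 = 14.
§7 applies: 14 + 2 = 16.
Final offense level: 16.
Criminal history: 7 prior points → Category Low (7-11).
Level 16 falls in the 14-20 band.
Grid: Level 14-20 × Category Low = 52-57 months.

52-57 months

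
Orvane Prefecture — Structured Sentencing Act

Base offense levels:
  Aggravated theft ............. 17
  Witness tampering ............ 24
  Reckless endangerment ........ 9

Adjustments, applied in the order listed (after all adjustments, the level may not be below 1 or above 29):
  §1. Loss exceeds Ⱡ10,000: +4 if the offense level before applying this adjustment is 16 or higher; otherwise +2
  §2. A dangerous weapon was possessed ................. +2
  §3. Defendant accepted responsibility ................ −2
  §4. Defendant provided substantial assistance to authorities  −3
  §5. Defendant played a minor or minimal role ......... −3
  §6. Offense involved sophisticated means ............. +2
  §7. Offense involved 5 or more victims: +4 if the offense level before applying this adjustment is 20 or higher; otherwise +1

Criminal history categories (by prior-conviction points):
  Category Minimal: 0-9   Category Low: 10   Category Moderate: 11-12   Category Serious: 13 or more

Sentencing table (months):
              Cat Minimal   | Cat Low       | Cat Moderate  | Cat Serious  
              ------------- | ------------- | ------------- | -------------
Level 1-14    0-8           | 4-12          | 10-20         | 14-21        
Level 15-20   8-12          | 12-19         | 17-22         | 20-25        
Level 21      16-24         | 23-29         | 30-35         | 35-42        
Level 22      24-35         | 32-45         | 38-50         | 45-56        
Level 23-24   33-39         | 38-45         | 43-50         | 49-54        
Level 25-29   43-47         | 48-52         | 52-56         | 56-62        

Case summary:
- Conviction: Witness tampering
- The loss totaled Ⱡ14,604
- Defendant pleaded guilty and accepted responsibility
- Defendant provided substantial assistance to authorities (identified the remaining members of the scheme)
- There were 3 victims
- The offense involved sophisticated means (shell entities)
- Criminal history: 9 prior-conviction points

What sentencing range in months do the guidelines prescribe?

43-47 months

Base offense level for witness tampering: 24.
§1 applies (level before this adjustment is 24 ≥ 16, so +4): 24 + 4 = 28.
§3 applies: 28 − 2 = 26.
§4 applies: 26 − 3 = 23.
§5 does not apply.
§6 applies: 23 + 2 = 25.
§7 does not apply.
Final offense level: 25.
Criminal history: 9 prior points → Category Minimal (0-9).
Level 25 falls in the 25-29 band.
Grid: Level 25-29 × Category Minimal = 43-47 months.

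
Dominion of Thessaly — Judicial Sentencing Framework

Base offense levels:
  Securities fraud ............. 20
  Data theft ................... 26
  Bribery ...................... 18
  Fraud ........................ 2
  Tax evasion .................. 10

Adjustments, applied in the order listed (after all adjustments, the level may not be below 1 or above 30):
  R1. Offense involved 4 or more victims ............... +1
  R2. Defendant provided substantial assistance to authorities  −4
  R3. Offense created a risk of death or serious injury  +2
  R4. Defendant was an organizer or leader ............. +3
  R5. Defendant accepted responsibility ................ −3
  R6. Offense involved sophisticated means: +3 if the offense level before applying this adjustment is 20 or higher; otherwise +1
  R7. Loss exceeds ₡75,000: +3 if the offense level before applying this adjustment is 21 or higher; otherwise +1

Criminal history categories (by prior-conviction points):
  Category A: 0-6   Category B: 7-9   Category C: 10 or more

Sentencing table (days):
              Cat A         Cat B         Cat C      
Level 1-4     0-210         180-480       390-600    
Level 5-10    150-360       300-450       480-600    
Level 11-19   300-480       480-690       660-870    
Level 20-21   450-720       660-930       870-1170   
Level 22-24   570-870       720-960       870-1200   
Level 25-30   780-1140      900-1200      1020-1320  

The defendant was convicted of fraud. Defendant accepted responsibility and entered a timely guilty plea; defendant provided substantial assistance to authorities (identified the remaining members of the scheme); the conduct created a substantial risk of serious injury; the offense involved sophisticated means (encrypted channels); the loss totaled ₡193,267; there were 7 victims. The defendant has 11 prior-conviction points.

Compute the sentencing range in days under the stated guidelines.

Base offense level for fraud: 2.
R1 applies: 2 + 1 = 3.
R2 applies: 3 − 4 = -1.
R3 applies: -1 + 2 = 1.
R5 applies: 1 − 3 = -2.
R6 applies (level before this adjustment is -2 < 20, so +1): -2 + 1 = -1.
R7 applies (level before this adjustment is -1 < 21, so +1): -1 + 1 = 0.
Level 0 is below the minimum of 1; floored at 1.
Final offense level: 1.
Criminal history: 11 prior points → Category C (10+).
Level 1 falls in the 1-4 band.
Grid: Level 1-4 × Category C = 390-600 days.

390-600 days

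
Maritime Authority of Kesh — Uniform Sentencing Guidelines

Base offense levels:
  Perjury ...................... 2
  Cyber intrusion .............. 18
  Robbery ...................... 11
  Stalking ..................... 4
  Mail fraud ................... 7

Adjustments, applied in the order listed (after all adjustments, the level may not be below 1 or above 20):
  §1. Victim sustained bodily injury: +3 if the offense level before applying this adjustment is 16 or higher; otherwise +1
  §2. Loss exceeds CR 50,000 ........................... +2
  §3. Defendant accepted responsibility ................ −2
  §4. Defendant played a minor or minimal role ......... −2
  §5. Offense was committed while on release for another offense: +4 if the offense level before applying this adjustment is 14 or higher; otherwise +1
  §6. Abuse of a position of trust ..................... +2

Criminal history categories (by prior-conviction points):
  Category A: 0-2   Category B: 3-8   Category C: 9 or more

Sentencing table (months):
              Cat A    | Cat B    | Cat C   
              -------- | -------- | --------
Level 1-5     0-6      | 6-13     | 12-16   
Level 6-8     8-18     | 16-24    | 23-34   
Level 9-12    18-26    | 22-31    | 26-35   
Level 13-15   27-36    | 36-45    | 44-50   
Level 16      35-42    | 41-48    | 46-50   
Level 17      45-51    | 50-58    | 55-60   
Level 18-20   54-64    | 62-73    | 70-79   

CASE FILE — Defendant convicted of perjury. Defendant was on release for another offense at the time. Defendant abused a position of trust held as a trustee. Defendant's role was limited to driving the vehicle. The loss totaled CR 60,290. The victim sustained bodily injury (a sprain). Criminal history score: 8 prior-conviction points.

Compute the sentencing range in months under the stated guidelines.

16-24 months

Base offense level for perjury: 2.
§1 applies (level before this adjustment is 2 < 16, so +1): 2 + 1 = 3.
§2 applies: 3 + 2 = 5.
§4 applies: 5 − 2 = 3.
§5 applies (level before this adjustment is 3 < 14, so +1): 3 + 1 = 4.
§6 applies: 4 + 2 = 6.
Final offense level: 6.
Criminal history: 8 prior points → Category B (3-8).
Level 6 falls in the 6-8 band.
Grid: Level 6-8 × Category B = 16-24 months.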